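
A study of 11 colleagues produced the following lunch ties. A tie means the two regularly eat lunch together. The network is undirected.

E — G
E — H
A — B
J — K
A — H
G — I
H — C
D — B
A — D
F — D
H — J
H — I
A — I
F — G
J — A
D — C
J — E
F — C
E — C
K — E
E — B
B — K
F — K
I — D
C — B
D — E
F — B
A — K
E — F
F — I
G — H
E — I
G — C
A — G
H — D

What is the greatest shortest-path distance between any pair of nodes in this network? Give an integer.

Eccentricity of each node (its greatest distance to any other): A:2, B:2, C:2, D:2, E:2, F:2, G:2, H:2, I:2, J:2, K:2.
The maximum eccentricity is 2, realized for instance by the pair G–J via G – H – J. So the diameter is 2.

2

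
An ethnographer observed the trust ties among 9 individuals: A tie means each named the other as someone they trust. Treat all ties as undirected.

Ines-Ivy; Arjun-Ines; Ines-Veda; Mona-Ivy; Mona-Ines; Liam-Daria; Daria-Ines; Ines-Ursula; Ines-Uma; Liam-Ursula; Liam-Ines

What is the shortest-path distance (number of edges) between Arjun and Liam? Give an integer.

2

One shortest route is Arjun – Ines – Liam, which uses 2 edges, and Arjun and Liam are not directly tied, so nothing shorter exists. So d(Arjun,Liam) = 2.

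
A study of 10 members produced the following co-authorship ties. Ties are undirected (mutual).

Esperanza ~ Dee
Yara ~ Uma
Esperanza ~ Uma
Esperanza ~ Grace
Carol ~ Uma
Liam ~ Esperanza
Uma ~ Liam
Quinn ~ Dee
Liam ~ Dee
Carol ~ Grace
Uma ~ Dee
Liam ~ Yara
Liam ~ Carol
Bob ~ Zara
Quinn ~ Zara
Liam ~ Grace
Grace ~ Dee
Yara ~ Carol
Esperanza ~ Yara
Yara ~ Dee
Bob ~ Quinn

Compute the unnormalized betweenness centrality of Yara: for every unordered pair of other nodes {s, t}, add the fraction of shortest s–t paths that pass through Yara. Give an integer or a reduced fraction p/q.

Pairs whose geodesics pass through Yara — Dee–Carol: 1/4; Carol–Esperanza: 1/4; Carol–Quinn: 1/4; Carol–Bob: 1/4; Carol–Zara: 1/4.
All other pairs contribute 0.
Summing the contributions gives betweenness(Yara) = 5/4.

5/4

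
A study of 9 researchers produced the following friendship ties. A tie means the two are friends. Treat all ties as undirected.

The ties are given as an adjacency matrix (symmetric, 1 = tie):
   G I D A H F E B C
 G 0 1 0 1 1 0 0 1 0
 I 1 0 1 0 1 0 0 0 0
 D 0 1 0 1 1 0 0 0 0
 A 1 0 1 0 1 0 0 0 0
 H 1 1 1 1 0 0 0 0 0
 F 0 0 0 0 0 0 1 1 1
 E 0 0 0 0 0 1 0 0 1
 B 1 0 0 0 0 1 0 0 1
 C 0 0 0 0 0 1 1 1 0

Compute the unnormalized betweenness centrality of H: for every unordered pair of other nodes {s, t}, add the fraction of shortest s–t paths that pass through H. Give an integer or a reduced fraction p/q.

2

Pairs whose geodesics pass through H — G–D: 1/3; I–A: 1/3; D–F: 1/3; D–E: 2/6; D–B: 1/3; D–C: 1/3.
All other pairs contribute 0.
Summing the contributions gives betweenness(H) = 2.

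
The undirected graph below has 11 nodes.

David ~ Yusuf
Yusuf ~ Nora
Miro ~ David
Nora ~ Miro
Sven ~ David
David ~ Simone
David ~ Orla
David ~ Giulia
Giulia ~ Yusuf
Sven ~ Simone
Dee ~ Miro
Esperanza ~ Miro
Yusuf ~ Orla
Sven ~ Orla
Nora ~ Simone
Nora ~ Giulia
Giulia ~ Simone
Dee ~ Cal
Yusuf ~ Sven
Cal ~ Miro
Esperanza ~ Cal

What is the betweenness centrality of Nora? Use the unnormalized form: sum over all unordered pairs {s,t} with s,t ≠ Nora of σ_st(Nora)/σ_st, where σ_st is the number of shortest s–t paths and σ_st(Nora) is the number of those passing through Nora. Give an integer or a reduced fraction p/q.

25/4

Pairs whose geodesics pass through Nora — Miro–Yusuf: 1/2; Miro–Giulia: 1/2; Miro–Simone: 1/2; Dee–Yusuf: 1/2; Dee–Giulia: 1/2; Dee–Simone: 1/2; Cal–Yusuf: 1/2; Cal–Giulia: 1/2; Cal–Simone: 1/2; Esperanza–Yusuf: 1/2; Esperanza–Giulia: 1/2; Esperanza–Simone: 1/2; Yusuf–Simone: 1/4.
All other pairs contribute 0.
Summing the contributions gives betweenness(Nora) = 25/4.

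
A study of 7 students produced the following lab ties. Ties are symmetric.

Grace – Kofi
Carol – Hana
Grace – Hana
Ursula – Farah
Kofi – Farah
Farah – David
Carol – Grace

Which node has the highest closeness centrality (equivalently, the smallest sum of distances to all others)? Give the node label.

Kofi

Farness (sum of distances to all others) for each node — Carol:15, David:16, Farah:11, Grace:11, Hana:15, Kofi:10, Ursula:16.
The smallest farness is 10, for Kofi, so Kofi has the highest closeness.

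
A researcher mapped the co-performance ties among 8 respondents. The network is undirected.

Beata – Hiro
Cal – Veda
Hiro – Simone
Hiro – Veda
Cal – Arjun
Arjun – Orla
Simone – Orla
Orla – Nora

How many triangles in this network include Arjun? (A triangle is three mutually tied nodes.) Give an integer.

Arjun's neighbors are Cal and Orla, but none of them are tied to each other, so no triangle contains Arjun.

0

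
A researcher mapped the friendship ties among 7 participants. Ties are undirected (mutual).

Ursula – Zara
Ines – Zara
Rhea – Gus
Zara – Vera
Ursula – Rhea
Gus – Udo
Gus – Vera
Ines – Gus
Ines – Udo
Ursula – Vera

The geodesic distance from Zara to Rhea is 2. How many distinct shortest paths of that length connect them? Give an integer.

The shortest distance is 2, and the only length-2 path is Zara–Ursula–Rhea. So there is exactly 1 shortest path.

1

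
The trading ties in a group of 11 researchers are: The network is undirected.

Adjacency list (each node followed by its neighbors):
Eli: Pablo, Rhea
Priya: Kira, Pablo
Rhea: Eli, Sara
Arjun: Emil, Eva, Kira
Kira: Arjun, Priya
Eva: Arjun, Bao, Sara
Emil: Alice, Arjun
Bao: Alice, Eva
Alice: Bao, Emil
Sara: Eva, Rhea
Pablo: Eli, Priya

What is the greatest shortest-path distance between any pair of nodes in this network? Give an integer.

5

Eccentricity of each node (its greatest distance to any other): Alice:5, Arjun:4, Bao:5, Eli:5, Emil:5, Eva:4, Kira:4, Pablo:5, Priya:4, Rhea:4, Sara:4.
The maximum eccentricity is 5, realized for instance by the pair Eli–Emil via Eli – Rhea – Sara – Eva – Arjun – Emil. So the diameter is 5.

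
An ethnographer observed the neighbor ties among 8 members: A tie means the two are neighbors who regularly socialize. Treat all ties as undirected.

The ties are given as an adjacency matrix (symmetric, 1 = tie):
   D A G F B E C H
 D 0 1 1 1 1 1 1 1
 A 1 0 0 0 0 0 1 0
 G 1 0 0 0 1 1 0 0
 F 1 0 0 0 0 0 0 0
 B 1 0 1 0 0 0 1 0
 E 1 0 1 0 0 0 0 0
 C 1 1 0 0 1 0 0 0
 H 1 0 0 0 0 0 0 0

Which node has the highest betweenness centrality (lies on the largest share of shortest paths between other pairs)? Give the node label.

Unnormalized betweenness of each node: A:0, B:1/2, C:1/2, D:31/2, E:0, F:0, G:1/2, H:0.
D has the largest value, 31/2, making it the main broker — the node through which the most shortest paths run.

D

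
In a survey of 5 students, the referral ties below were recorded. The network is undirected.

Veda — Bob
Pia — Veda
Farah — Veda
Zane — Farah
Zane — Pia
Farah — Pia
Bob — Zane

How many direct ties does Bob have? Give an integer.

2

Bob is directly tied to Veda and Zane. That is 2 neighbors, so the degree of Bob is 2.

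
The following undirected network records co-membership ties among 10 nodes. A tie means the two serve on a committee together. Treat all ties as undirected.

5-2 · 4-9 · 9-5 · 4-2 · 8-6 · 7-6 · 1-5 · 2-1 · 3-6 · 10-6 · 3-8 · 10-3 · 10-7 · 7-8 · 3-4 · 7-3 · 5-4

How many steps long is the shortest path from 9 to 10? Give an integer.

One shortest route is 9 – 4 – 3 – 10, which uses 3 edges, and at distance 2 from 9 we only reach {1, 2, 3}, which does not include 10. So d(9,10) = 3.

3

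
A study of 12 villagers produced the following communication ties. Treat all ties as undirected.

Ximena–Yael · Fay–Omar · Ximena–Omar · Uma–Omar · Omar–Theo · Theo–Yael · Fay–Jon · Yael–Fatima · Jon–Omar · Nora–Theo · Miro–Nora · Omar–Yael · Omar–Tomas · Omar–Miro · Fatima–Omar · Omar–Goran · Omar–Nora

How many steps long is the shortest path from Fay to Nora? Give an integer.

2

One shortest route is Fay – Omar – Nora, which uses 2 edges, and Fay and Nora are not directly tied, so nothing shorter exists. So d(Fay,Nora) = 2.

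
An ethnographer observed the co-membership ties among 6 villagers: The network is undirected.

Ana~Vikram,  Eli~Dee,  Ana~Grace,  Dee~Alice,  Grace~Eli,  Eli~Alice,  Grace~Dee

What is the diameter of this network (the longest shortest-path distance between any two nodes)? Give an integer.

4

Eccentricity of each node (its greatest distance to any other): Alice:4, Ana:3, Dee:3, Eli:3, Grace:2, Vikram:4.
The maximum eccentricity is 4, realized for instance by the pair Alice–Vikram via Alice – Dee – Grace – Ana – Vikram. So the diameter is 4.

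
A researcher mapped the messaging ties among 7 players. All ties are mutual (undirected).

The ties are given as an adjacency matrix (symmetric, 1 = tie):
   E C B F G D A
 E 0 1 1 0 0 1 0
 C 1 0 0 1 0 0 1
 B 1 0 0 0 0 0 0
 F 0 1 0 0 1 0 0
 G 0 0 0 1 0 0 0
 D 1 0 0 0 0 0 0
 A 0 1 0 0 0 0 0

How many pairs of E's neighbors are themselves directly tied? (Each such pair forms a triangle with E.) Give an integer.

E's neighbors are B, C, and D, but none of them are tied to each other, so no triangle contains E.

0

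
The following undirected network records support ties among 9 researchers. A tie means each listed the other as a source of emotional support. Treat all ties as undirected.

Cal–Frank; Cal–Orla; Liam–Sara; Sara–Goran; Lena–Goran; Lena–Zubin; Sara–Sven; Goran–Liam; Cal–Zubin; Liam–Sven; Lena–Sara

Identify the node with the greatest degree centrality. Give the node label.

Sara

Degrees — Cal:3, Frank:1, Goran:3, Lena:3, Liam:3, Orla:1, Sara:4, Sven:2, Zubin:2.
The maximum is 4, attained only by Sara.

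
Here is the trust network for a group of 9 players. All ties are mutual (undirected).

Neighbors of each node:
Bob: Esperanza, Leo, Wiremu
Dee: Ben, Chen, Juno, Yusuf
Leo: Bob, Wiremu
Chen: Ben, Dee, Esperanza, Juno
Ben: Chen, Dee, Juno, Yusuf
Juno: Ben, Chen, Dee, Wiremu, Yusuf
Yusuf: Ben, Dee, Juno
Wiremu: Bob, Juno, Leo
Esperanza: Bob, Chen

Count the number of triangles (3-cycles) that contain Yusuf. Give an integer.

3

Yusuf's neighbors: Ben, Dee, and Juno.
Neighbor pairs that are themselves tied: Yusuf–Ben–Dee; Yusuf–Ben–Juno; Yusuf–Dee–Juno. Each forms one triangle with Yusuf, for 3 in total.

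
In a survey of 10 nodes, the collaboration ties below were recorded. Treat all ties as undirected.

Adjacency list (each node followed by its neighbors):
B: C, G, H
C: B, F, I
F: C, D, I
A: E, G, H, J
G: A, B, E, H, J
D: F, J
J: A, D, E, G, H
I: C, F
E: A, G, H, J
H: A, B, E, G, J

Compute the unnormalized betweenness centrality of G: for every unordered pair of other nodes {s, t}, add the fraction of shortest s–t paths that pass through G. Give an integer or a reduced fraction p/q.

23/6

Pairs whose geodesics pass through G — B–A: 1/2; B–J: 1/2; B–E: 1/2; B–D: 1/3; A–C: 1/2; A–I: 1/3; J–C: 1/3; E–C: 1/2; E–I: 1/3.
All other pairs contribute 0.
Summing the contributions gives betweenness(G) = 23/6.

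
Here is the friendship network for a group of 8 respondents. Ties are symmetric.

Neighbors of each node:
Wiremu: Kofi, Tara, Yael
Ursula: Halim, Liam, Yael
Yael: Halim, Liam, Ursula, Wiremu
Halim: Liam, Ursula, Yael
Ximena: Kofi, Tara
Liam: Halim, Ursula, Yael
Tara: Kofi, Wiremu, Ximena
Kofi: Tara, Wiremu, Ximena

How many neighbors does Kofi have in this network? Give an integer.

3

Kofi is directly tied to Tara, Wiremu, and Ximena. That is 3 neighbors, so the degree of Kofi is 3.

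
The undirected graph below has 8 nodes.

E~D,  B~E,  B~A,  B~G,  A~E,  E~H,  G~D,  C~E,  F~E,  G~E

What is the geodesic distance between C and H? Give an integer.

One shortest route is C – E – H, which uses 2 edges, and C and H are not directly tied, so nothing shorter exists. So d(C,H) = 2.

2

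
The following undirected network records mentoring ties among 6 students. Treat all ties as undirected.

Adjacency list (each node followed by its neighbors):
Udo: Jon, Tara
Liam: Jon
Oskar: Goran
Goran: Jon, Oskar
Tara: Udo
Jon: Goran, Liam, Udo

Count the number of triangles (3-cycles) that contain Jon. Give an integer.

Jon's neighbors are Goran, Liam, and Udo, but none of them are tied to each other, so no triangle contains Jon.

0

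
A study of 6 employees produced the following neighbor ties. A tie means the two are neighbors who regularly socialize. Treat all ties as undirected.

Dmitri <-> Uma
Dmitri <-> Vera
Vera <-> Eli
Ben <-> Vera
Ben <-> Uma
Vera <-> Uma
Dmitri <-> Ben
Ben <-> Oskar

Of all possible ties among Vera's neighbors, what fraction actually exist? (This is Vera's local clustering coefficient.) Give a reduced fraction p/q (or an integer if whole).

Vera's neighbors: Ben, Dmitri, Eli, and Uma (k = 4).
Possible neighbor pairs: C(4,2) = 6. Edges among them: Ben–Dmitri, Ben–Uma, Dmitri–Uma → e = 3.
Clustering(Vera) = 3/6 = 1/2.

1/2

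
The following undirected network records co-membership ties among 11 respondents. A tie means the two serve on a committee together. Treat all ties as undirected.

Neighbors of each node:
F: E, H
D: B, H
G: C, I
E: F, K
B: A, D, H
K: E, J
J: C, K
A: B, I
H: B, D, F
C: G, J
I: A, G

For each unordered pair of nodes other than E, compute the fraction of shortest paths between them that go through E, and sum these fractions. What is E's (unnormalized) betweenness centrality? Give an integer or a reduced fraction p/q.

10

Pairs whose geodesics pass through E — H–K: 1; H–J: 1; H–C: 1/2; F–K: 1; F–J: 1; F–C: 1; F–G: 1/2; K–A: 1/2; K–B: 1; K–D: 1; J–B: 1/2; J–D: 1.
All other pairs contribute 0.
Summing the contributions gives betweenness(E) = 10.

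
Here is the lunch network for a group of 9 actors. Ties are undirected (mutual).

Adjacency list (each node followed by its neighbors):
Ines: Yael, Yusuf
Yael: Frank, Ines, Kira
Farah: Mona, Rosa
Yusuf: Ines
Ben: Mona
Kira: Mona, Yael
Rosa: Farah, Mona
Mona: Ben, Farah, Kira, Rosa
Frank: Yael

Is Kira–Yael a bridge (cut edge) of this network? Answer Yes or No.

Without the Kira–Yael edge there is no alternate route between Kira and Yael, so the network disconnects. It is a bridge.

Yes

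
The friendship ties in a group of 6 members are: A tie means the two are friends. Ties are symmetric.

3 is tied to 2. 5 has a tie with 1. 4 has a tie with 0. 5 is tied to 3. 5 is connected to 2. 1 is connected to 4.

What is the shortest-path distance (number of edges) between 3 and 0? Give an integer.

4

One shortest route is 3 – 5 – 1 – 4 – 0, which uses 4 edges, and at distance 3 from 3 we only reach {4}, which does not include 0. So d(3,0) = 4.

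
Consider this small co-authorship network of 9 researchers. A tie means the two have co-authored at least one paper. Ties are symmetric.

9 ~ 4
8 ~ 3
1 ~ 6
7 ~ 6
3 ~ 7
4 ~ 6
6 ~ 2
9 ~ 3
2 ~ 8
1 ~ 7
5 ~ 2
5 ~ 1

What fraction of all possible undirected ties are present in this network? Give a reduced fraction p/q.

1/3

There are 12 edges and 9 nodes, so the maximum possible is C(9,2) = 36.
Density = 12/36 = 1/3.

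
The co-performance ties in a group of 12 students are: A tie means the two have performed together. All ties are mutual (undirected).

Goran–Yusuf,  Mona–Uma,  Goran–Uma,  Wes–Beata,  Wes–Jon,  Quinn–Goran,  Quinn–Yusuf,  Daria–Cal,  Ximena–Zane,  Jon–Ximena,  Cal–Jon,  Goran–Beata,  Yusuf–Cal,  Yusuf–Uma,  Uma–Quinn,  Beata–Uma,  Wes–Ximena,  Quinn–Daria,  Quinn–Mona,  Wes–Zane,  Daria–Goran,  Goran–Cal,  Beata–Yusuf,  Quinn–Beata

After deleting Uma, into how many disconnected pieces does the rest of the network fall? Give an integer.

1

Uma's neighbors (Beata, Goran, Mona, Quinn, and Yusuf) remain reachable from one another through other ties, so the rest of the network stays in one piece.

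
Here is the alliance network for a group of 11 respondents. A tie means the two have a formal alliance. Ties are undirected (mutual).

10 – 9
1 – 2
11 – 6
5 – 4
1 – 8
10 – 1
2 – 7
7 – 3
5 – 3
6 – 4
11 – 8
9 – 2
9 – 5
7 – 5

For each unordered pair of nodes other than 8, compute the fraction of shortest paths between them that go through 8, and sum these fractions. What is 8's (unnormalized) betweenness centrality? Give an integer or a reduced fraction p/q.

Pairs whose geodesics pass through 8 — 4–1: 1/4; 6–1: 1; 6–10: 1/2; 6–2: 1/3; 11–1: 1; 11–10: 1; 11–9: 2/3; 11–2: 1; 11–7: 1/2.
All other pairs contribute 0.
Summing the contributions gives betweenness(8) = 25/4.

25/4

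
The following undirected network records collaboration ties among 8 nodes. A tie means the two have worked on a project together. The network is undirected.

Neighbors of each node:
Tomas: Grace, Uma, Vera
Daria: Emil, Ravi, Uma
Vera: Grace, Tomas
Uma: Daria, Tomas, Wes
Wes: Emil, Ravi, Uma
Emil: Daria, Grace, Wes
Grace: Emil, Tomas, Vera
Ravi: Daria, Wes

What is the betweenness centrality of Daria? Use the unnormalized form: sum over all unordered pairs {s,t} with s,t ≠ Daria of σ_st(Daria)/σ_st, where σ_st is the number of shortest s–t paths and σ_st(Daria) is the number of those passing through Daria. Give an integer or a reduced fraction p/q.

Pairs whose geodesics pass through Daria — Uma–Ravi: 1/2; Uma–Emil: 1/2; Ravi–Emil: 1/2; Ravi–Grace: 1/2; Ravi–Vera: 2/4; Ravi–Tomas: 1/2.
All other pairs contribute 0.
Summing the contributions gives betweenness(Daria) = 3.

3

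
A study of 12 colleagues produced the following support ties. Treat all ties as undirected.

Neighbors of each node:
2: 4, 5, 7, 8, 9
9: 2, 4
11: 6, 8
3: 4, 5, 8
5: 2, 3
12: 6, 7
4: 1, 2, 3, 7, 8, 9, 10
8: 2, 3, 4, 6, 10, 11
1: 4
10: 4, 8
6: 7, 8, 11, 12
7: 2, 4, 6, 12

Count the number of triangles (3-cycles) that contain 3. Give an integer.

3's neighbors: 4, 5, and 8.
Neighbor pairs that are themselves tied: 3–4–8. Each forms one triangle with 3, for 1 in total.

1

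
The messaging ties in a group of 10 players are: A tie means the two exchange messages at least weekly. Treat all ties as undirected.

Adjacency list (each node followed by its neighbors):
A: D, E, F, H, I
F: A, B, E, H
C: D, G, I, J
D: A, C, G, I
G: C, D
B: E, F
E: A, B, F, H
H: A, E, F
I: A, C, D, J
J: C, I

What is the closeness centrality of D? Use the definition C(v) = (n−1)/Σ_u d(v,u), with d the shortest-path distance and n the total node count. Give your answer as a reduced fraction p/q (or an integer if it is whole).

3/5

Distances from D: A:1, B:3, C:1, E:2, F:2, G:1, H:2, I:1, J:2. Sum = 15.
n = 10, so closeness = 9/15 = 3/5.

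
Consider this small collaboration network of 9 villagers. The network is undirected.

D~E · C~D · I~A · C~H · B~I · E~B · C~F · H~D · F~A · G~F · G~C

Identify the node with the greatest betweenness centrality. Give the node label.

C

Unnormalized betweenness of each node: A:5, B:7/2, C:9, D:7, E:5, F:7, G:0, H:0, I:7/2.
C has the largest value, 9, making it the main broker — the node through which the most shortest paths run.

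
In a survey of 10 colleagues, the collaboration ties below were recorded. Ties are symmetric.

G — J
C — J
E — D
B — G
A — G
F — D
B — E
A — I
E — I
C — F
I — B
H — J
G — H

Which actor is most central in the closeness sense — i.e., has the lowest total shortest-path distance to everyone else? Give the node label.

G

Farness (sum of distances to all others) for each node — A:20, B:17, C:21, D:21, E:18, F:22, G:16, H:21, I:20, J:18.
The smallest farness is 16, for G, so G has the highest closeness.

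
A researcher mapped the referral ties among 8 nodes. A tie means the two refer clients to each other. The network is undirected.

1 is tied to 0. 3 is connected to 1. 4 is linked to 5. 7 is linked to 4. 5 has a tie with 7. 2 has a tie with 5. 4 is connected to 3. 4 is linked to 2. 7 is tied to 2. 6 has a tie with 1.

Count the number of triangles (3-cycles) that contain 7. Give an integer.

7's neighbors: 2, 4, and 5.
Neighbor pairs that are themselves tied: 7–2–4; 7–2–5; 7–4–5. Each forms one triangle with 7, for 3 in total.

3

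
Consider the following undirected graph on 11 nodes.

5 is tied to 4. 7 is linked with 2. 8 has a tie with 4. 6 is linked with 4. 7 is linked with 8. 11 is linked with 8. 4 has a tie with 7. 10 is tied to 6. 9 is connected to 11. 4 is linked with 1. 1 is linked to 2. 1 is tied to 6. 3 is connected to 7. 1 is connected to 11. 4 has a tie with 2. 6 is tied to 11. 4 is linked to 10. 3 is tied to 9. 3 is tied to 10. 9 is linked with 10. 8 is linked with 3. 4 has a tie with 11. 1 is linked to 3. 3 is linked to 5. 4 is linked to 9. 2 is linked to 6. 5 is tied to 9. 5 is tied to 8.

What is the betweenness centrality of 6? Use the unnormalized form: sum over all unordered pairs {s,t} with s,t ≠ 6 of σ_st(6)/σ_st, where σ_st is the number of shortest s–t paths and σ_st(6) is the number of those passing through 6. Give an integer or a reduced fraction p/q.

Pairs whose geodesics pass through 6 — 11–10: 1/3; 11–2: 1/3; 1–10: 1/3; 10–2: 1/2.
All other pairs contribute 0.
Summing the contributions gives betweenness(6) = 3/2.

3/2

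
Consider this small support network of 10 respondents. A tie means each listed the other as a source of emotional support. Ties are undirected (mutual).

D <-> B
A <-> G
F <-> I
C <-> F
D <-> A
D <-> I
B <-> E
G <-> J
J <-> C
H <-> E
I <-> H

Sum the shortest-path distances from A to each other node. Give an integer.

Distances from A: B:2, C:3, D:1, E:3, F:3, G:1, H:3, I:2, J:2.
Sum = 2 + 3 + 1 + 3 + 3 + 1 + 3 + 2 + 2 = 20.

20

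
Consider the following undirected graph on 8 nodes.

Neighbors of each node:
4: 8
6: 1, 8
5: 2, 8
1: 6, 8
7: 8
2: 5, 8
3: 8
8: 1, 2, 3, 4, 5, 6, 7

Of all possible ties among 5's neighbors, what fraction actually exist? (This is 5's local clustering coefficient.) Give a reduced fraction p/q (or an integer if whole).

1

5's neighbors: 2 and 8 (k = 2).
Possible neighbor pairs: C(2,2) = 1. Edges among them: 2–8 → e = 1.
Clustering(5) = 1/1.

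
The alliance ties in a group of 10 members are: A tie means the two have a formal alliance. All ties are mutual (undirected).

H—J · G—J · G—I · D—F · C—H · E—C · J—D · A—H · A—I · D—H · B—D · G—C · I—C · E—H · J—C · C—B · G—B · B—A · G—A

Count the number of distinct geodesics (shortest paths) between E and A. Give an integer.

The shortest distance is 2, and the only length-2 path is E–H–A. So there is exactly 1 shortest path.

1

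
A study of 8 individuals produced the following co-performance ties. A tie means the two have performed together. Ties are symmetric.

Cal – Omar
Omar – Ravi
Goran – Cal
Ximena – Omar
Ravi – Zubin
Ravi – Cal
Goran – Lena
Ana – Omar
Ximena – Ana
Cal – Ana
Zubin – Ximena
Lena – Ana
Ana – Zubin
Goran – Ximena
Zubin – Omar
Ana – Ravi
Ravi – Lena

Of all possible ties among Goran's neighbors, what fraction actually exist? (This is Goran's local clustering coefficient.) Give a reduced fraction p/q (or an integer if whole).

0

Goran's neighbors: Cal, Lena, and Ximena (k = 3).
Possible neighbor pairs: C(3,2) = 3. Edges among them: none → e = 0.
Clustering(Goran) = 0/3 = 0.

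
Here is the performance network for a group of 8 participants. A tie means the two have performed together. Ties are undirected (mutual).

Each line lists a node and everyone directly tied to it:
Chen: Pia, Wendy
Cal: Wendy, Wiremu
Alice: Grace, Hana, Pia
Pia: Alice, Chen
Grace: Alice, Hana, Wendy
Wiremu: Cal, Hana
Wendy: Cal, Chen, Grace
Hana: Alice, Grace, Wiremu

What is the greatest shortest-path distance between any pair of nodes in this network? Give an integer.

Eccentricity of each node (its greatest distance to any other): Alice:3, Cal:3, Chen:3, Grace:2, Hana:3, Pia:3, Wendy:2, Wiremu:3.
The maximum eccentricity is 3, realized for instance by the pair Cal–Alice via Cal – Wiremu – Hana – Alice. So the diameter is 3.

3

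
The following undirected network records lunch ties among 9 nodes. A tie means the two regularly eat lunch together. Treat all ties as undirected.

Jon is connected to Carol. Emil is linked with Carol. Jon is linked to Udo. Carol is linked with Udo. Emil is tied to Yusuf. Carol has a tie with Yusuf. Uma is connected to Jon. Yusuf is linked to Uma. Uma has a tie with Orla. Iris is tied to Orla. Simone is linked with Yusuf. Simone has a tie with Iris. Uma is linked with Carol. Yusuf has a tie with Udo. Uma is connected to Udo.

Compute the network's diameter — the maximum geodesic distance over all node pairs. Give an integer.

3

Eccentricity of each node (its greatest distance to any other): Carol:3, Emil:3, Iris:3, Jon:3, Orla:3, Simone:3, Udo:3, Uma:2, Yusuf:2.
The maximum eccentricity is 3, realized for instance by the pair Udo–Iris via Udo – Uma – Orla – Iris. So the diameter is 3.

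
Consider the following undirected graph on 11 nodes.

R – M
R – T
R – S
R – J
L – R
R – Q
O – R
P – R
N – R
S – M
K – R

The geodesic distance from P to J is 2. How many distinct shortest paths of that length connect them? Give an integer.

1

The shortest distance is 2, and the only length-2 path is P–R–J. So there is exactly 1 shortest path.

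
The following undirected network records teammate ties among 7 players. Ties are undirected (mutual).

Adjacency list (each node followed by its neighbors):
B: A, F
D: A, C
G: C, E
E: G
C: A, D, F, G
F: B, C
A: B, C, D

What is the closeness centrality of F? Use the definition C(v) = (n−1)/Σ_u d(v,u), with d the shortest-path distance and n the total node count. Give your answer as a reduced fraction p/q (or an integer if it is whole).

Distances from F: A:2, B:1, C:1, D:2, E:3, G:2. Sum = 11.
n = 7, so closeness = 6/11.

6/11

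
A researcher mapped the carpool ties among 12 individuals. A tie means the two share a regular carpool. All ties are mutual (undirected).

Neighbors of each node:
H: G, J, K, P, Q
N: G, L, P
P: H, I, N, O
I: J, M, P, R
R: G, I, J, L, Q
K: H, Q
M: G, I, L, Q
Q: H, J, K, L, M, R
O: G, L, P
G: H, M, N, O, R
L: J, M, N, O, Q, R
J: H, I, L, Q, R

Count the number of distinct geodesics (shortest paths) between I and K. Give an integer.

5

The shortest distance is 3. The length-3 paths are: I–J–Q–K; I–M–Q–K; I–R–Q–K; I–J–H–K; I–P–H–K.
That gives 5 distinct shortest paths.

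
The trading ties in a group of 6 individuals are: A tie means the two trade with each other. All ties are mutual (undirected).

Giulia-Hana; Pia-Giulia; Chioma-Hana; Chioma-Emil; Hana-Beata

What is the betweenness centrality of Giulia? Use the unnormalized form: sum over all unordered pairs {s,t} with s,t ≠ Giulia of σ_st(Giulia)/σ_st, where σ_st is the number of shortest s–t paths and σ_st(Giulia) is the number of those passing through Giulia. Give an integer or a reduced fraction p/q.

Pairs whose geodesics pass through Giulia — Pia–Hana: 1; Pia–Beata: 1; Pia–Chioma: 1; Pia–Emil: 1.
All other pairs contribute 0.
Summing the contributions gives betweenness(Giulia) = 4.

4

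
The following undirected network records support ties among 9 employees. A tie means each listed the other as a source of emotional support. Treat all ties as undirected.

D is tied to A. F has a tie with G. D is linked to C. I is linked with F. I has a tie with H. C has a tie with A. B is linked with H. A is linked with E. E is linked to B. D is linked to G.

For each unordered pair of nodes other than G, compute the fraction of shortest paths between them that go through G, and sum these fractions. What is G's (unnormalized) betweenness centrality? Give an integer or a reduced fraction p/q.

13/2

Pairs whose geodesics pass through G — F–D: 1; F–C: 1; F–A: 1; F–E: 1/2; D–H: 1/2; D–I: 1; C–I: 1; A–I: 1/2.
All other pairs contribute 0.
Summing the contributions gives betweenness(G) = 13/2.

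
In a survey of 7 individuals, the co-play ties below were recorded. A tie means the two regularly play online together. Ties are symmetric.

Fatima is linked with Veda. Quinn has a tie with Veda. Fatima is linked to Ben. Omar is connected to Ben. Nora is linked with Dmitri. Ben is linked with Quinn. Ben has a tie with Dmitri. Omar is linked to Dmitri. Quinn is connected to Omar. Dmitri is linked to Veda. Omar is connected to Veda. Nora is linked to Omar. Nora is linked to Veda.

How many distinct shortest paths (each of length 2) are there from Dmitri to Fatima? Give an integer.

The shortest distance is 2. The length-2 paths are: Dmitri–Veda–Fatima; Dmitri–Ben–Fatima.
That gives 2 distinct shortest paths.

2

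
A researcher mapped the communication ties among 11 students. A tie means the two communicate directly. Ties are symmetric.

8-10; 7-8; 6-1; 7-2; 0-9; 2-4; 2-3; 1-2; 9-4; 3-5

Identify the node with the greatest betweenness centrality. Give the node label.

2

Unnormalized betweenness of each node: 0:0, 1:9, 2:37, 3:9, 4:16, 5:0, 6:0, 7:16, 8:9, 9:9, 10:0.
2 has the largest value, 37, making it the main broker — the node through which the most shortest paths run.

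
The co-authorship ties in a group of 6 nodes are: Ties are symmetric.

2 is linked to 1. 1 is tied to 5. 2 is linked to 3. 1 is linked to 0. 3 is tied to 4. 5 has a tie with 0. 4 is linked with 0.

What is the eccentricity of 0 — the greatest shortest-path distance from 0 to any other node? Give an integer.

Distances from 0: 1:1, 2:2, 3:2, 4:1, 5:1.
The largest is 2 (to 2 and 3), so the eccentricity of 0 is 2.

2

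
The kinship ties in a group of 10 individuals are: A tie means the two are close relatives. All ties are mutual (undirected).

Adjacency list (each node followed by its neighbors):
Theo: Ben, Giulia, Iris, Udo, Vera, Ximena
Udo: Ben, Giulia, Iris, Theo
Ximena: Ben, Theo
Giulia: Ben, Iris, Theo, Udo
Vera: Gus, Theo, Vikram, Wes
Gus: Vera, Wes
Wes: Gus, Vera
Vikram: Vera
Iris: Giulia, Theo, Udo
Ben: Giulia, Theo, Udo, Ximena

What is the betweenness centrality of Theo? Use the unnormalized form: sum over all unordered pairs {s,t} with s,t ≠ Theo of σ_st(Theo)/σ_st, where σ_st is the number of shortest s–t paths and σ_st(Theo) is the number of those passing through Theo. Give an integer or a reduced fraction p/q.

67/3

Pairs whose geodesics pass through Theo — Udo–Ximena: 1/2; Udo–Wes: 1; Udo–Gus: 1; Udo–Vikram: 1; Udo–Vera: 1; Ben–Iris: 1/3; Ben–Wes: 1; Ben–Gus: 1; Ben–Vikram: 1; Ben–Vera: 1; Iris–Ximena: 1; Iris–Wes: 1; Iris–Gus: 1; Iris–Vikram: 1 … (+10 more pairs).
All other pairs contribute 0.
Summing the contributions gives betweenness(Theo) = 67/3.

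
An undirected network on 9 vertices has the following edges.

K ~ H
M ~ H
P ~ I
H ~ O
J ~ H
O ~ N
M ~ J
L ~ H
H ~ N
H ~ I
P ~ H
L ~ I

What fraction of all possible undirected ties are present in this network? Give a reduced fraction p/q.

There are 12 edges and 9 nodes, so the maximum possible is C(9,2) = 36.
Density = 12/36 = 1/3.

1/3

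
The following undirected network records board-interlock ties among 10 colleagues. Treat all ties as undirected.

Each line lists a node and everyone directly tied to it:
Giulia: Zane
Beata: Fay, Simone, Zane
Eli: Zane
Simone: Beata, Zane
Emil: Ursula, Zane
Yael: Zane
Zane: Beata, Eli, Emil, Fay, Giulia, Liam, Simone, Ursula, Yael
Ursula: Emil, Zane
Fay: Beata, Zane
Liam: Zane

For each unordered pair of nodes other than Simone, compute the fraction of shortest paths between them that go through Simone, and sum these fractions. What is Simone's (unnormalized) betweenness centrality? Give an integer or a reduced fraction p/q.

No shortest path between any pair of other nodes passes through Simone.
Summing the contributions gives betweenness(Simone) = 0.

0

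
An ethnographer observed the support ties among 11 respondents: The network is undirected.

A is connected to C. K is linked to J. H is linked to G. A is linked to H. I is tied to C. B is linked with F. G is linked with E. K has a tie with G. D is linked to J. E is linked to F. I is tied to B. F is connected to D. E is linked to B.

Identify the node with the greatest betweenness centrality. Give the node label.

G

Unnormalized betweenness of each node: A:9/2, B:31/3, C:23/6, D:9/2, E:28/3, F:26/3, G:47/3, H:23/3, I:19/3, J:17/6, K:16/3.
G has the largest value, 47/3, making it the main broker — the node through which the most shortest paths run.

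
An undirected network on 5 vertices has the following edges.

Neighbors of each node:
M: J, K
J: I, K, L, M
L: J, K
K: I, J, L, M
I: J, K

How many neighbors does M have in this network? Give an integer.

M is directly tied to J and K. That is 2 neighbors, so the degree of M is 2.

2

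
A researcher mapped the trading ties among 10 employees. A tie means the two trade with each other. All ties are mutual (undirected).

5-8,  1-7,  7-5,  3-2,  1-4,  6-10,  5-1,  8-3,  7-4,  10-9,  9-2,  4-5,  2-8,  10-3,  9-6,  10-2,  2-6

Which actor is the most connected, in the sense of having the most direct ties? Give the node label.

2

Degrees — 1:3, 2:5, 3:3, 4:3, 5:4, 6:3, 7:3, 8:3, 9:3, 10:4.
The maximum is 5, attained only by 2.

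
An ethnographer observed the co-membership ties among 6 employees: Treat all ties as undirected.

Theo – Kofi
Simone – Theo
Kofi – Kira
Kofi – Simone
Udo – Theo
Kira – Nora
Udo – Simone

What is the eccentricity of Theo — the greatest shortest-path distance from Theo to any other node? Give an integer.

Distances from Theo: Kira:2, Kofi:1, Nora:3, Simone:1, Udo:1.
The largest is 3 (to Nora), so the eccentricity of Theo is 3.

3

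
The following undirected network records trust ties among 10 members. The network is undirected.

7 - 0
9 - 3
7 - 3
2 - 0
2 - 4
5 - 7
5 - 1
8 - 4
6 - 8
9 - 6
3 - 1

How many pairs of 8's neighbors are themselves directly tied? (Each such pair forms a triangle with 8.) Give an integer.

0

8's neighbors are 4 and 6, but none of them are tied to each other, so no triangle contains 8.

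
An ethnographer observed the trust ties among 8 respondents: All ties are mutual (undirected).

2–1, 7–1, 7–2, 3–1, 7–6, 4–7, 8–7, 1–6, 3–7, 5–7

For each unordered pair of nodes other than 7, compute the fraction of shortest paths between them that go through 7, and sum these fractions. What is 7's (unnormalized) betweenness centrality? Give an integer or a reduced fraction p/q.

Pairs whose geodesics pass through 7 — 2–4: 1; 2–8: 1; 2–5: 1; 2–3: 1/2; 2–6: 1/2; 1–4: 1; 1–8: 1; 1–5: 1; 4–8: 1; 4–5: 1; 4–3: 1; 4–6: 1; 8–5: 1; 8–3: 1 … (+4 more pairs).
All other pairs contribute 0.
Summing the contributions gives betweenness(7) = 33/2.

33/2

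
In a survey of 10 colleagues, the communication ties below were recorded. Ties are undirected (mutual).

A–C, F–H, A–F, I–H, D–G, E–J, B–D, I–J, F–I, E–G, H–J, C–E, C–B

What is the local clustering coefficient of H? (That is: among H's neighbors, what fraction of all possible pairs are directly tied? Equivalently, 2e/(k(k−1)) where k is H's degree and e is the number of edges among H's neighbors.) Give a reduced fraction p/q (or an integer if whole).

2/3

H's neighbors: F, I, and J (k = 3).
Possible neighbor pairs: C(3,2) = 3. Edges among them: F–I, I–J → e = 2.
Clustering(H) = 2/3.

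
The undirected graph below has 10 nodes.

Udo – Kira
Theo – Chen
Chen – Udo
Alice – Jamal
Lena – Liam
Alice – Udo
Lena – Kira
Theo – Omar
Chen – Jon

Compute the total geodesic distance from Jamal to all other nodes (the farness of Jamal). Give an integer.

31

Distances from Jamal: Alice:1, Chen:3, Jon:4, Kira:3, Lena:4, Liam:5, Omar:5, Theo:4, Udo:2.
Sum = 1 + 3 + 4 + 3 + 4 + 5 + 5 + 4 + 2 = 31.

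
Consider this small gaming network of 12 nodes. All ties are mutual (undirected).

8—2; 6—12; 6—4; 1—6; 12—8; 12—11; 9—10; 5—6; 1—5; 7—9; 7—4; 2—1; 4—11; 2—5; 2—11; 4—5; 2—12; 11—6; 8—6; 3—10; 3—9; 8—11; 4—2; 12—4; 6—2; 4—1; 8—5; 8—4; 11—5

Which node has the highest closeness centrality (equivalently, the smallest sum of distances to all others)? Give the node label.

Farness (sum of distances to all others) for each node — 1:23, 2:20, 3:35, 4:16, 5:21, 6:20, 7:20, 8:21, 9:26, 10:35, 11:21, 12:22.
The smallest farness is 16, for 4, so 4 has the highest closeness.

4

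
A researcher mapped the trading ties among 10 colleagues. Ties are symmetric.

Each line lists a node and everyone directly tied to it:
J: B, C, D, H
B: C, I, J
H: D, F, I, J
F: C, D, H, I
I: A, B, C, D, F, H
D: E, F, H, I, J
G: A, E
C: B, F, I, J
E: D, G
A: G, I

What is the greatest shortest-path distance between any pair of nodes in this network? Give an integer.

Eccentricity of each node (its greatest distance to any other): A:3, B:3, C:3, D:2, E:3, F:3, G:3, H:3, I:2, J:3.
The maximum eccentricity is 3, realized for instance by the pair A–J via A – I – B – J. So the diameter is 3.

3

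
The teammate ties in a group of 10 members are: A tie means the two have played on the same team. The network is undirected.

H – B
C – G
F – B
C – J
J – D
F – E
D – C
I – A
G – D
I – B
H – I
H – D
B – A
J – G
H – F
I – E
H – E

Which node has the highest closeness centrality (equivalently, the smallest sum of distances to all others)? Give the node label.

Farness (sum of distances to all others) for each node — A:23, B:17, C:21, D:15, E:18, F:18, G:21, H:13, I:17, J:21.
The smallest farness is 13, for H, so H has the highest closeness.

H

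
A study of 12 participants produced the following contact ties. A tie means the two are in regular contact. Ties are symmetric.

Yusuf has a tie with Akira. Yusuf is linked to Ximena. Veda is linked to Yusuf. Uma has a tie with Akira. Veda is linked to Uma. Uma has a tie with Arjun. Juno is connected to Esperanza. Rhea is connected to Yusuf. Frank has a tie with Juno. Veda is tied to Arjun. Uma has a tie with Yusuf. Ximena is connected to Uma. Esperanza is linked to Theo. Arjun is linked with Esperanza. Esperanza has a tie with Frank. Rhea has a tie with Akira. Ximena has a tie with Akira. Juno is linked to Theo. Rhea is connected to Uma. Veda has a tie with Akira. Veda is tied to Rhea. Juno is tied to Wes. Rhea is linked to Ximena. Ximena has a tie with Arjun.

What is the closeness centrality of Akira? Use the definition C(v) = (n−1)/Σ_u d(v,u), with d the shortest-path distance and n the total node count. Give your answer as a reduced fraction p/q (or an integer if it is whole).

Distances from Akira: Arjun:2, Esperanza:3, Frank:4, Juno:4, Rhea:1, Theo:4, Uma:1, Veda:1, Wes:5, Ximena:1, Yusuf:1. Sum = 27.
n = 12, so closeness = 11/27.

11/27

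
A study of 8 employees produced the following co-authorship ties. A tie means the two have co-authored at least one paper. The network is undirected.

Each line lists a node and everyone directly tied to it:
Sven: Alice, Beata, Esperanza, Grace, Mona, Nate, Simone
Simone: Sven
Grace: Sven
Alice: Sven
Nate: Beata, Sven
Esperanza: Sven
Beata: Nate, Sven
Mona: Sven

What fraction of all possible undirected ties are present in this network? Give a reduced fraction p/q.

2/7

There are 8 edges and 8 nodes, so the maximum possible is C(8,2) = 28.
Density = 8/28 = 2/7.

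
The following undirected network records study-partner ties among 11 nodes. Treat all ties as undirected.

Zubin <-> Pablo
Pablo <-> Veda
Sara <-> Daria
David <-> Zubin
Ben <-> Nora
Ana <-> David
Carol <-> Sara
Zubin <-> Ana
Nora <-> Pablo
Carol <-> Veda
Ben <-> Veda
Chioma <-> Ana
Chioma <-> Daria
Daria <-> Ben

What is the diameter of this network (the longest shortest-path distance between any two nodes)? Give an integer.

4

Eccentricity of each node (its greatest distance to any other): Ana:4, Ben:4, Carol:4, Chioma:3, Daria:3, David:4, Nora:3, Pablo:3, Sara:4, Veda:3, Zubin:4.
The maximum eccentricity is 4, realized for instance by the pair Ben–David via Ben – Daria – Chioma – Ana – David. So the diameter is 4.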